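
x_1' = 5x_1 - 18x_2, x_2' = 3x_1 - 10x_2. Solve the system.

Coefficient matrix A = [[5, -18], [3, -10]].
Characteristic polynomial det(A - λI) = λ^2 + 5λ + 4 = 0.
Eigenvalues λ = -1, -4.
For λ=-1: (A-λI) row 1 is [6, -18], so an eigenvector is (-3, -1).
For λ=-4: (A-λI) row 1 is [9, -18], so an eigenvector is (-2, -1).
General solution: c_1e^(-t)(-3,-1) + c_2e^(-4t)(-2,-1).

x_1(t) = -3c_1e^(-t) - 2c_2e^(-4t), x_2(t) = -c_1e^(-t) - c_2e^(-4t)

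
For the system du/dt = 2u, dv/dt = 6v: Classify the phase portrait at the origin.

A = [[2,0],[0,6]]; det(A-λI) = λ^2 - 8λ + 12.
λ = 6, 2: both positive.

unstable node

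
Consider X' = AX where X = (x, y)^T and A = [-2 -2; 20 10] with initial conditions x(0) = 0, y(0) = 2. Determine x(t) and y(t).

Coefficient matrix A = [[-2, -2], [20, 10]].
Characteristic polynomial det(A - λI) = λ^2 - 8λ + 20 = 0.
Eigenvalues λ = 4 ± 2i (complex conjugate pair).
For λ=4+2i: an eigenvector is (1,-3) - i(0,1) = (1, -3 - i).
A real fundamental pair from Re and Im of e^((4+2i)t)v: X_1 = e^(4t)(cos(2t)·(1,-3) + sin(2t)·(0,1)), X_2 = e^(4t)(sin(2t)·(1,-3) - cos(2t)·(0,1)).
General solution: C_1X_1 + C_2X_2.
Applying x(0)=0, y(0)=2 gives C_1=0, C_2=-2.

x(t) = -2e^(4t)sin(2t), y(t) = 6e^(4t)sin(2t) + 2e^(4t)cos(2t)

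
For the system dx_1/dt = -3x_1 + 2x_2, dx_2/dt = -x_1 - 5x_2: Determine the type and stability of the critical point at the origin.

A = [[-3,2],[-1,-5]]; det(A-λI) = λ^2 + 8λ + 17.
λ = -4 ± i: negative real part.

stable spiral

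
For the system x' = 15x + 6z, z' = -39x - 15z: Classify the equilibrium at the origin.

A = [[15,6],[-39,-15]]; det(A-λI) = λ^2 + 9.
λ = 0 ± 3i: zero real part.

center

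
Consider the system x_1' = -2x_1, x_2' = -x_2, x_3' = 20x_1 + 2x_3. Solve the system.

x_1(t) = C_1e^(-2t), x_2(t) = C_3e^(-t), x_3(t) = -5C_1e^(-2t) + C_2e^(2t)

Coefficient matrix A = [[-2, 0, 0], [0, -1, 0], [20, 0, 2]].
det(A - λI) = 0 gives eigenvalues λ = -2, 2, -1.
For λ=-2: eigenvector (1,0,-5).
For λ=2: eigenvector (0,0,1).
For λ=-1: eigenvector (0,1,0).
General solution: C_1e^(-2t)(1,0,-5) + C_2e^(2t)(0,0,1) + C_3e^(-t)(0,1,0).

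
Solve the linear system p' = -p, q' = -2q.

p(t) = -c_2e^(-t), q(t) = c_1e^(-2t)

Coefficient matrix A = [[-1, 0], [0, -2]].
Characteristic polynomial det(A - λI) = λ^2 + 3λ + 2 = 0.
Eigenvalues λ = -2, -1.
For λ=-2: (A-λI) row 1 is [1, 0], so an eigenvector is (0, 1).
For λ=-1: (A-λI) row 2 is [0, -1], so an eigenvector is (-1, 0).
General solution: c_1e^(-2t)(0,1) + c_2e^(-t)(-1,0).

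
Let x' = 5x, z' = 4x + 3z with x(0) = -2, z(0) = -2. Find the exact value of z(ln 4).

-3968

A = [[5,0],[4,3]]; eigenvalues λ = 5, 3.
Eigenvectors: (1,2) for λ=5, (0,1) for λ=3.
From the initial condition, c_1 = -2, c_2 = 2.
z(ln 4) = (-2)(4^5)(2) + (2)(4^3)(1) = -3968.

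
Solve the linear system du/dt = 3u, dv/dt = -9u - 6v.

u(t) = C_1e^(3t), v(t) = -C_1e^(3t) + C_2e^(-6t)

Coefficient matrix A = [[3, 0], [-9, -6]].
Characteristic polynomial det(A - λI) = λ^2 + 3λ - 18 = 0.
Eigenvalues λ = 3, -6.
For λ=3: (A-λI) row 2 is [-9, -9], so an eigenvector is (1, -1).
For λ=-6: (A-λI) row 1 is [9, 0], so an eigenvector is (0, 1).
General solution: C_1e^(3t)(1,-1) + C_2e^(-6t)(0,1).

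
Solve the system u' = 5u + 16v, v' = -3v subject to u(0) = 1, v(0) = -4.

u(t) = -7e^(5t) + 8e^(-3t), v(t) = -4e^(-3t)

Coefficient matrix A = [[5, 16], [0, -3]].
Characteristic polynomial det(A - λI) = λ^2 - 2λ - 15 = 0.
Eigenvalues λ = -3, 5.
For λ=-3: (A-λI) row 1 is [8, 16], so an eigenvector is (2, -1).
For λ=5: (A-λI) row 1 is [0, 16], so an eigenvector is (1, 0).
General solution: c_1e^(-3t)(2,-1) + c_2e^(5t)(1,0).
Applying u(0)=1, v(0)=-4 gives c_1=4, c_2=-7.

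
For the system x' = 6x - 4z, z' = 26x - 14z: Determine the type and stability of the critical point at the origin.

stable spiral

A = [[6,-4],[26,-14]]; det(A-λI) = λ^2 + 8λ + 20.
λ = -4 ± 2i: negative real part.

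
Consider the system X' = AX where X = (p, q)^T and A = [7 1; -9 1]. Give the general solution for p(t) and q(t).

Coefficient matrix A = [[7, 1], [-9, 1]].
Characteristic polynomial det(A - λI) = λ^2 - 8λ + 16 = 0.
Single eigenvalue λ = 4 with algebraic multiplicity 2.
Eigenvector v = (-1,3); generalized eigenvector w with (A-λI)w=v is (0,-1).
General solution: e^(4t)[K_1·v + K_2·(t·v + w)].

p(t) = -K_1e^(4t) - K_2te^(4t), q(t) = 3K_1e^(4t) + 3K_2te^(4t) - K_2e^(4t)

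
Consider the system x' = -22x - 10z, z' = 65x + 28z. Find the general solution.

Coefficient matrix A = [[-22, -10], [65, 28]].
Characteristic polynomial det(A - λI) = λ^2 - 6λ + 34 = 0.
Eigenvalues λ = 3 ± 5i (complex conjugate pair).
For λ=3+5i: an eigenvector is (1,-3) - i(1,-2) = (1 - i, -3 + 2i).
A real fundamental pair from Re and Im of e^((3+5i)t)v: X_1 = e^(3t)(cos(5t)·(1,-3) + sin(5t)·(1,-2)), X_2 = e^(3t)(sin(5t)·(1,-3) - cos(5t)·(1,-2)).
General solution: K_1X_1 + K_2X_2.

x(t) = K_1e^(3t)sin(5t) + K_1e^(3t)cos(5t) + K_2e^(3t)sin(5t) - K_2e^(3t)cos(5t), z(t) = -2K_1e^(3t)sin(5t) - 3K_1e^(3t)cos(5t) - 3K_2e^(3t)sin(5t) + 2K_2e^(3t)cos(5t)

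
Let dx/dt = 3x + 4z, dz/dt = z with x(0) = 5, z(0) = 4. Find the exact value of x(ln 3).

A = [[3,4],[0,1]]; eigenvalues λ = 1, 3.
Eigenvectors: (-2,1) for λ=1, (1,0) for λ=3.
From the initial condition, c_1 = 4, c_2 = 13.
x(ln 3) = (4)(3^1)(-2) + (13)(3^3)(1) = 327.

327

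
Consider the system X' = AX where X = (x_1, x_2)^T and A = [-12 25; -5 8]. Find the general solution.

x_1(t) = 2K_1e^(-2t)sin(5t) - K_1e^(-2t)cos(5t) - K_2e^(-2t)sin(5t) - 2K_2e^(-2t)cos(5t), x_2(t) = K_1e^(-2t)sin(5t) - K_2e^(-2t)cos(5t)

Coefficient matrix A = [[-12, 25], [-5, 8]].
Characteristic polynomial det(A - λI) = λ^2 + 4λ + 29 = 0.
Eigenvalues λ = -2 ± 5i (complex conjugate pair).
For λ=-2+5i: an eigenvector is (-1,0) - i(2,1) = (-1 - 2i, 0 - i).
A real fundamental pair from Re and Im of e^((-2+5i)t)v: X_1 = e^(-2t)(cos(5t)·(-1,0) + sin(5t)·(2,1)), X_2 = e^(-2t)(sin(5t)·(-1,0) - cos(5t)·(2,1)).
General solution: K_1X_1 + K_2X_2.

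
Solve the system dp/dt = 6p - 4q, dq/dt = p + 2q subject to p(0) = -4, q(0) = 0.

p(t) = -8te^(4t) - 4e^(4t), q(t) = -4te^(4t)

Coefficient matrix A = [[6, -4], [1, 2]].
Characteristic polynomial det(A - λI) = λ^2 - 8λ + 16 = 0.
Single eigenvalue λ = 4 with algebraic multiplicity 2.
Eigenvector v = (-2,-1); generalized eigenvector w with (A-λI)w=v is (-1,0).
General solution: e^(4t)[c_1·v + c_2·(t·v + w)].
Applying p(0)=-4, q(0)=0 gives c_1=0, c_2=4.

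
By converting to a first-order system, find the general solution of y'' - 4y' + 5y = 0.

Let x_1 = y, x_2 = y'. Then x_1' = x_2 and x_2' = -5x_1 + 4x_2.
A = [[0,1],[-5,4]]; det(A-λI) = λ^2 - 4λ + 5.
Eigenvalues λ = 2 ± i.

y(t) = C_1e^(2t)cos(t) + C_2e^(2t)sin(t)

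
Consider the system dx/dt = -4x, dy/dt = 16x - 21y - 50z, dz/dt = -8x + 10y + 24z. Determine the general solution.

x(t) = c_2e^(-4t), y(t) = 5c_1e^(-t) - 2c_2e^(-4t) - 2c_3e^(4t), z(t) = -2c_1e^(-t) + c_2e^(-4t) + c_3e^(4t)

Coefficient matrix A = [[-4, 0, 0], [16, -21, -50], [-8, 10, 24]].
det(A - λI) = 0 gives eigenvalues λ = -1, -4, 4.
For λ=-1: eigenvector (0,5,-2).
For λ=-4: eigenvector (1,-2,1).
For λ=4: eigenvector (0,-2,1).
General solution: c_1e^(-t)(0,5,-2) + c_2e^(-4t)(1,-2,1) + c_3e^(4t)(0,-2,1).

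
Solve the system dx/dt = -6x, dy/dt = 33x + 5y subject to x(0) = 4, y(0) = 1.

Coefficient matrix A = [[-6, 0], [33, 5]].
Characteristic polynomial det(A - λI) = λ^2 + λ - 30 = 0.
Eigenvalues λ = -6, 5.
For λ=-6: (A-λI) row 2 is [33, 11], so an eigenvector is (1, -3).
For λ=5: (A-λI) row 1 is [-11, 0], so an eigenvector is (0, -1).
General solution: K_1e^(-6t)(1,-3) + K_2e^(5t)(0,-1).
Applying x(0)=4, y(0)=1 gives K_1=4, K_2=-13.

x(t) = 4e^(-6t), y(t) = 13e^(5t) - 12e^(-6t)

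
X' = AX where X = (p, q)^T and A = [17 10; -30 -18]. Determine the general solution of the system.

Coefficient matrix A = [[17, 10], [-30, -18]].
Characteristic polynomial det(A - λI) = λ^2 + λ - 6 = 0.
Eigenvalues λ = 2, -3.
For λ=2: (A-λI) row 1 is [15, 10], so an eigenvector is (2, -3).
For λ=-3: (A-λI) row 1 is [20, 10], so an eigenvector is (-1, 2).
General solution: K_1e^(2t)(2,-3) + K_2e^(-3t)(-1,2).

p(t) = 2K_1e^(2t) - K_2e^(-3t), q(t) = -3K_1e^(2t) + 2K_2e^(-3t)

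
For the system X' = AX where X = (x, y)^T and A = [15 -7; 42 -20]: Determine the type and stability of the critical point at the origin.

A = [[15,-7],[42,-20]]; det(A-λI) = λ^2 + 5λ - 6.
λ = -6, 1: opposite signs.

saddle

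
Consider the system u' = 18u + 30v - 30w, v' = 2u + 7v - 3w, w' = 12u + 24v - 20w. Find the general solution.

u(t) = -3C_1e^(-2t) - 2C_2e^(3t), v(t) = C_2e^(3t) + C_3e^(4t), w(t) = -2C_1e^(-2t) + C_3e^(4t)

Coefficient matrix A = [[18, 30, -30], [2, 7, -3], [12, 24, -20]].
det(A - λI) = 0 gives eigenvalues λ = -2, 3, 4.
For λ=-2: eigenvector (-3,0,-2).
For λ=3: eigenvector (-2,1,0).
For λ=4: eigenvector (0,1,1).
General solution: C_1e^(-2t)(-3,0,-2) + C_2e^(3t)(-2,1,0) + C_3e^(4t)(0,1,1).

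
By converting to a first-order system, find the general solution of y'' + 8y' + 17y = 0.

y(t) = C_1e^(-4t)cos(t) + C_2e^(-4t)sin(t)

Let x_1 = y, x_2 = y'. Then x_1' = x_2 and x_2' = -17x_1 - 8x_2.
A = [[0,1],[-17,-8]]; det(A-λI) = λ^2 + 8λ + 17.
Eigenvalues λ = -4 ± i.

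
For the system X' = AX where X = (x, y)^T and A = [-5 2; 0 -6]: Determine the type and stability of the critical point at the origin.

A = [[-5,2],[0,-6]]; det(A-λI) = λ^2 + 11λ + 30.
λ = -5, -6: both negative.

stable node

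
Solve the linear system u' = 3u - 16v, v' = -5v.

Coefficient matrix A = [[3, -16], [0, -5]].
Characteristic polynomial det(A - λI) = λ^2 + 2λ - 15 = 0.
Eigenvalues λ = -5, 3.
For λ=-5: (A-λI) row 1 is [8, -16], so an eigenvector is (2, 1).
For λ=3: (A-λI) row 1 is [0, -16], so an eigenvector is (1, 0).
General solution: C_1e^(-5t)(2,1) + C_2e^(3t)(1,0).

u(t) = 2C_1e^(-5t) + C_2e^(3t), v(t) = C_1e^(-5t)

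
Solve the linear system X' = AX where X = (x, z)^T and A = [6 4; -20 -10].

x(t) = C_1e^(-2t)sin(4t) - C_2e^(-2t)cos(4t), z(t) = -2C_1e^(-2t)sin(4t) + C_1e^(-2t)cos(4t) + C_2e^(-2t)sin(4t) + 2C_2e^(-2t)cos(4t)

Coefficient matrix A = [[6, 4], [-20, -10]].
Characteristic polynomial det(A - λI) = λ^2 + 4λ + 20 = 0.
Eigenvalues λ = -2 ± 4i (complex conjugate pair).
For λ=-2+4i: an eigenvector is (0,1) - i(1,-2) = (0 - i, 1 + 2i).
A real fundamental pair from Re and Im of e^((-2+4i)t)v: X_1 = e^(-2t)(cos(4t)·(0,1) + sin(4t)·(1,-2)), X_2 = e^(-2t)(sin(4t)·(0,1) - cos(4t)·(1,-2)).
General solution: C_1X_1 + C_2X_2.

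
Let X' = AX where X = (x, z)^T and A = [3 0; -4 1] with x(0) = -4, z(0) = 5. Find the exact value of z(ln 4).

500

A = [[3,0],[-4,1]]; eigenvalues λ = 1, 3.
Eigenvectors: (0,1) for λ=1, (-1,2) for λ=3.
From the initial condition, c_1 = -3, c_2 = 4.
z(ln 4) = (-3)(4^1)(1) + (4)(4^3)(2) = 500.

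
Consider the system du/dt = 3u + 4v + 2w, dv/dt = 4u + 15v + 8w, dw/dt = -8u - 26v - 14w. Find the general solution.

u(t) = c_2e^(3t) - 2c_3e^(2t), v(t) = c_1e^(-t) + c_2e^(3t), w(t) = -2c_1e^(-t) - 2c_2e^(3t) + c_3e^(2t)

Coefficient matrix A = [[3, 4, 2], [4, 15, 8], [-8, -26, -14]].
det(A - λI) = 0 gives eigenvalues λ = -1, 3, 2.
For λ=-1: eigenvector (0,1,-2).
For λ=3: eigenvector (1,1,-2).
For λ=2: eigenvector (-2,0,1).
General solution: c_1e^(-t)(0,1,-2) + c_2e^(3t)(1,1,-2) + c_3e^(2t)(-2,0,1).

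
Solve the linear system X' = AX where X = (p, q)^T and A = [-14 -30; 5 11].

Coefficient matrix A = [[-14, -30], [5, 11]].
Characteristic polynomial det(A - λI) = λ^2 + 3λ - 4 = 0.
Eigenvalues λ = 1, -4.
For λ=1: (A-λI) row 1 is [-15, -30], so an eigenvector is (-2, 1).
For λ=-4: (A-λI) row 1 is [-10, -30], so an eigenvector is (-3, 1).
General solution: C_1e^(t)(-2,1) + C_2e^(-4t)(-3,1).

p(t) = -2C_1e^(t) - 3C_2e^(-4t), q(t) = C_1e^(t) + C_2e^(-4t)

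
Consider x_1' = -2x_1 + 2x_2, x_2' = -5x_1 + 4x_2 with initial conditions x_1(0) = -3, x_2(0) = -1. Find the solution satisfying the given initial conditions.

x_1(t) = 7e^(t)sin(t) - 3e^(t)cos(t), x_2(t) = 12e^(t)sin(t) - e^(t)cos(t)

Coefficient matrix A = [[-2, 2], [-5, 4]].
Characteristic polynomial det(A - λI) = λ^2 - 2λ + 2 = 0.
Eigenvalues λ = 1 ± i (complex conjugate pair).
For λ=1+i: an eigenvector is (-1,-2) - i(-1,-1) = (-1 + i, -2 + i).
A real fundamental pair from Re and Im of e^((1+i)t)v: X_1 = e^(t)(cos(t)·(-1,-2) + sin(t)·(-1,-1)), X_2 = e^(t)(sin(t)·(-1,-2) - cos(t)·(-1,-1)).
General solution: c_1X_1 + c_2X_2.
Applying x_1(0)=-3, x_2(0)=-1 gives c_1=-2, c_2=-5.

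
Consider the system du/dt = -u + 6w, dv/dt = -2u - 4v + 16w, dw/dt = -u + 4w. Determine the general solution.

Coefficient matrix A = [[-1, 0, 6], [-2, -4, 16], [-1, 0, 4]].
det(A - λI) = 0 gives eigenvalues λ = 1, -4, 2.
For λ=1: eigenvector (3,2,1).
For λ=-4: eigenvector (0,1,0).
For λ=2: eigenvector (2,2,1).
General solution: C_1e^(t)(3,2,1) + C_2e^(-4t)(0,1,0) + C_3e^(2t)(2,2,1).

u(t) = 3C_1e^(t) + 2C_3e^(2t), v(t) = 2C_1e^(t) + C_2e^(-4t) + 2C_3e^(2t), w(t) = C_1e^(t) + C_3e^(2t)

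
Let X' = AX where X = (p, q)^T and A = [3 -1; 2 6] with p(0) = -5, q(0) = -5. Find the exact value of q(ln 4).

-16640

A = [[3,-1],[2,6]]; eigenvalues λ = 4, 5.
Eigenvectors: (1,-1) for λ=4, (1,-2) for λ=5.
From the initial condition, c_1 = -15, c_2 = 10.
q(ln 4) = (-15)(4^4)(-1) + (10)(4^5)(-2) = -16640.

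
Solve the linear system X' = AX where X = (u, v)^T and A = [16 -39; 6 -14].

Coefficient matrix A = [[16, -39], [6, -14]].
Characteristic polynomial det(A - λI) = λ^2 - 2λ + 10 = 0.
Eigenvalues λ = 1 ± 3i (complex conjugate pair).
For λ=1+3i: an eigenvector is (-2,-1) - i(3,1) = (-2 - 3i, -1 - i).
A real fundamental pair from Re and Im of e^((1+3i)t)v: X_1 = e^(t)(cos(3t)·(-2,-1) + sin(3t)·(3,1)), X_2 = e^(t)(sin(3t)·(-2,-1) - cos(3t)·(3,1)).
General solution: c_1X_1 + c_2X_2.

u(t) = 3c_1e^(t)sin(3t) - 2c_1e^(t)cos(3t) - 2c_2e^(t)sin(3t) - 3c_2e^(t)cos(3t), v(t) = c_1e^(t)sin(3t) - c_1e^(t)cos(3t) - c_2e^(t)sin(3t) - c_2e^(t)cos(3t)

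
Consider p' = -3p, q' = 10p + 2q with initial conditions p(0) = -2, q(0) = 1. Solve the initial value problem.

p(t) = -2e^(-3t), q(t) = -3e^(2t) + 4e^(-3t)

Coefficient matrix A = [[-3, 0], [10, 2]].
Characteristic polynomial det(A - λI) = λ^2 + λ - 6 = 0.
Eigenvalues λ = -3, 2.
For λ=-3: (A-λI) row 2 is [10, 5], so an eigenvector is (1, -2).
For λ=2: (A-λI) row 1 is [-5, 0], so an eigenvector is (0, -1).
General solution: c_1e^(-3t)(1,-2) + c_2e^(2t)(0,-1).
Applying p(0)=-2, q(0)=1 gives c_1=-2, c_2=3.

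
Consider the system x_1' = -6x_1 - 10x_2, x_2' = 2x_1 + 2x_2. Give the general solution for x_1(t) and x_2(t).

Coefficient matrix A = [[-6, -10], [2, 2]].
Characteristic polynomial det(A - λI) = λ^2 + 4λ + 8 = 0.
Eigenvalues λ = -2 ± 2i (complex conjugate pair).
For λ=-2+2i: an eigenvector is (-2,1) - i(-1,0) = (-2 + i, 1).
A real fundamental pair from Re and Im of e^((-2+2i)t)v: X_1 = e^(-2t)(cos(2t)·(-2,1) + sin(2t)·(-1,0)), X_2 = e^(-2t)(sin(2t)·(-2,1) - cos(2t)·(-1,0)).
General solution: c_1X_1 + c_2X_2.

x_1(t) = -c_1e^(-2t)sin(2t) - 2c_1e^(-2t)cos(2t) - 2c_2e^(-2t)sin(2t) + c_2e^(-2t)cos(2t), x_2(t) = c_1e^(-2t)cos(2t) + c_2e^(-2t)sin(2t)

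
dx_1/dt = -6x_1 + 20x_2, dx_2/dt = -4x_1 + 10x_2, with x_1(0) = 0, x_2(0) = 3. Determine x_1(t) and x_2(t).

Coefficient matrix A = [[-6, 20], [-4, 10]].
Characteristic polynomial det(A - λI) = λ^2 - 4λ + 20 = 0.
Eigenvalues λ = 2 ± 4i (complex conjugate pair).
For λ=2+4i: an eigenvector is (-1,0) - i(2,1) = (-1 - 2i, 0 - i).
A real fundamental pair from Re and Im of e^((2+4i)t)v: X_1 = e^(2t)(cos(4t)·(-1,0) + sin(4t)·(2,1)), X_2 = e^(2t)(sin(4t)·(-1,0) - cos(4t)·(2,1)).
General solution: C_1X_1 + C_2X_2.
Applying x_1(0)=0, x_2(0)=3 gives C_1=6, C_2=-3.

x_1(t) = 15e^(2t)sin(4t), x_2(t) = 6e^(2t)sin(4t) + 3e^(2t)cos(4t)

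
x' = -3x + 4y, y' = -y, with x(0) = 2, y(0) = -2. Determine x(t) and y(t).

Coefficient matrix A = [[-3, 4], [0, -1]].
Characteristic polynomial det(A - λI) = λ^2 + 4λ + 3 = 0.
Eigenvalues λ = -3, -1.
For λ=-3: (A-λI) row 1 is [0, 4], so an eigenvector is (1, 0).
For λ=-1: (A-λI) row 1 is [-2, 4], so an eigenvector is (-2, -1).
General solution: c_1e^(-3t)(1,0) + c_2e^(-t)(-2,-1).
Applying x(0)=2, y(0)=-2 gives c_1=6, c_2=2.

x(t) = -4e^(-t) + 6e^(-3t), y(t) = -2e^(-t)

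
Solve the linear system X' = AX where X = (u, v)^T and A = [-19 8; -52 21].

u(t) = C_1e^(t)sin(4t) + C_1e^(t)cos(4t) + C_2e^(t)sin(4t) - C_2e^(t)cos(4t), v(t) = 2C_1e^(t)sin(4t) + 3C_1e^(t)cos(4t) + 3C_2e^(t)sin(4t) - 2C_2e^(t)cos(4t)

Coefficient matrix A = [[-19, 8], [-52, 21]].
Characteristic polynomial det(A - λI) = λ^2 - 2λ + 17 = 0.
Eigenvalues λ = 1 ± 4i (complex conjugate pair).
For λ=1+4i: an eigenvector is (1,3) - i(1,2) = (1 - i, 3 - 2i).
A real fundamental pair from Re and Im of e^((1+4i)t)v: X_1 = e^(t)(cos(4t)·(1,3) + sin(4t)·(1,2)), X_2 = e^(t)(sin(4t)·(1,3) - cos(4t)·(1,2)).
General solution: C_1X_1 + C_2X_2.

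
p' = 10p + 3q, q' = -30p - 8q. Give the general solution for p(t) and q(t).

Coefficient matrix A = [[10, 3], [-30, -8]].
Characteristic polynomial det(A - λI) = λ^2 - 2λ + 10 = 0.
Eigenvalues λ = 1 ± 3i (complex conjugate pair).
For λ=1+3i: an eigenvector is (-1,3) - i(0,1) = (-1, 3 - i).
A real fundamental pair from Re and Im of e^((1+3i)t)v: X_1 = e^(t)(cos(3t)·(-1,3) + sin(3t)·(0,1)), X_2 = e^(t)(sin(3t)·(-1,3) - cos(3t)·(0,1)).
General solution: C_1X_1 + C_2X_2.

p(t) = -C_1e^(t)cos(3t) - C_2e^(t)sin(3t), q(t) = C_1e^(t)sin(3t) + 3C_1e^(t)cos(3t) + 3C_2e^(t)sin(3t) - C_2e^(t)cos(3t)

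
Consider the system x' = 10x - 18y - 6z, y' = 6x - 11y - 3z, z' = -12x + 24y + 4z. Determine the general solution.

Coefficient matrix A = [[10, -18, -6], [6, -11, -3], [-12, 24, 4]].
det(A - λI) = 0 gives eigenvalues λ = -2, 1, 4.
For λ=-2: eigenvector (1,0,2).
For λ=1: eigenvector (2,1,0).
For λ=4: eigenvector (-2,-1,1).
General solution: C_1e^(-2t)(1,0,2) + C_2e^(t)(2,1,0) + C_3e^(4t)(-2,-1,1).

x(t) = C_1e^(-2t) + 2C_2e^(t) - 2C_3e^(4t), y(t) = C_2e^(t) - C_3e^(4t), z(t) = 2C_1e^(-2t) + C_3e^(4t)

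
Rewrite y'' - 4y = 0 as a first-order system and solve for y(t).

y(t) = C_1e^(2t) + C_2e^(-2t)

Let x_1 = y, x_2 = y'. Then x_1' = x_2 and x_2' = 4x_1.
A = [[0,1],[4,0]]; det(A-λI) = λ^2 - 4.
Eigenvalues λ = 2, -2 with eigenvectors (1,2), (1,-2).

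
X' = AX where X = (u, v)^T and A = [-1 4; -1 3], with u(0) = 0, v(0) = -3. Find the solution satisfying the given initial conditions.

u(t) = -12te^(t), v(t) = -6te^(t) - 3e^(t)

Coefficient matrix A = [[-1, 4], [-1, 3]].
Characteristic polynomial det(A - λI) = λ^2 - 2λ + 1 = 0.
Single eigenvalue λ = 1 with algebraic multiplicity 2.
Eigenvector v = (2,1); generalized eigenvector w with (A-λI)w=v is (1,1).
General solution: e^(t)[c_1·v + c_2·(t·v + w)].
Applying u(0)=0, v(0)=-3 gives c_1=3, c_2=-6.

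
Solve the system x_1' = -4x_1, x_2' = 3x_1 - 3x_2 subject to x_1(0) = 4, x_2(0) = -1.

x_1(t) = 4e^(-4t), x_2(t) = 11e^(-3t) - 12e^(-4t)

Coefficient matrix A = [[-4, 0], [3, -3]].
Characteristic polynomial det(A - λI) = λ^2 + 7λ + 12 = 0.
Eigenvalues λ = -3, -4.
For λ=-3: (A-λI) row 1 is [-1, 0], so an eigenvector is (0, 1).
For λ=-4: (A-λI) row 2 is [3, 1], so an eigenvector is (-1, 3).
General solution: K_1e^(-3t)(0,1) + K_2e^(-4t)(-1,3).
Applying x_1(0)=4, x_2(0)=-1 gives K_1=11, K_2=-4.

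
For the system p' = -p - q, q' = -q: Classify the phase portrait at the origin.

A = [[-1,-1],[0,-1]]; det(A-λI) = λ^2 + 2λ + 1.
repeated λ = -1 with a single eigenvector.

stable improper node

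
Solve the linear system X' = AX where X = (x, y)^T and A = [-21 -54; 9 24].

Coefficient matrix A = [[-21, -54], [9, 24]].
Characteristic polynomial det(A - λI) = λ^2 - 3λ - 18 = 0.
Eigenvalues λ = -3, 6.
For λ=-3: (A-λI) row 1 is [-18, -54], so an eigenvector is (3, -1).
For λ=6: (A-λI) row 1 is [-27, -54], so an eigenvector is (-2, 1).
General solution: K_1e^(-3t)(3,-1) + K_2e^(6t)(-2,1).

x(t) = 3K_1e^(-3t) - 2K_2e^(6t), y(t) = -K_1e^(-3t) + K_2e^(6t)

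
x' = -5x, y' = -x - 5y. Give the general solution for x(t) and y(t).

x(t) = -c_2e^(-5t), y(t) = c_1e^(-5t) + c_2te^(-5t) + 2c_2e^(-5t)

Coefficient matrix A = [[-5, 0], [-1, -5]].
Characteristic polynomial det(A - λI) = λ^2 + 10λ + 25 = 0.
Single eigenvalue λ = -5 with algebraic multiplicity 2.
Eigenvector v = (0,1); generalized eigenvector w with (A-λI)w=v is (-1,2).
General solution: e^(-5t)[c_1·v + c_2·(t·v + w)].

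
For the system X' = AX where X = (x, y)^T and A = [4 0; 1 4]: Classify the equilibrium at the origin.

unstable improper node

A = [[4,0],[1,4]]; det(A-λI) = λ^2 - 8λ + 16.
repeated λ = 4 with a single eigenvector.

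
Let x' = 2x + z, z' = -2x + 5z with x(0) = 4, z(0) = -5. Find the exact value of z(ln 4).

A = [[2,1],[-2,5]]; eigenvalues λ = 3, 4.
Eigenvectors: (1,1) for λ=3, (-1,-2) for λ=4.
From the initial condition, c_1 = 13, c_2 = 9.
z(ln 4) = (13)(4^3)(1) + (9)(4^4)(-2) = -3776.

-3776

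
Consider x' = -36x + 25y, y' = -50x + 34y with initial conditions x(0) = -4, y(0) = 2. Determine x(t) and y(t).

x(t) = 38e^(-t)sin(5t) - 4e^(-t)cos(5t), y(t) = 54e^(-t)sin(5t) + 2e^(-t)cos(5t)

Coefficient matrix A = [[-36, 25], [-50, 34]].
Characteristic polynomial det(A - λI) = λ^2 + 2λ + 26 = 0.
Eigenvalues λ = -1 ± 5i (complex conjugate pair).
For λ=-1+5i: an eigenvector is (-1,-1) - i(2,3) = (-1 - 2i, -1 - 3i).
A real fundamental pair from Re and Im of e^((-1+5i)t)v: X_1 = e^(-t)(cos(5t)·(-1,-1) + sin(5t)·(2,3)), X_2 = e^(-t)(sin(5t)·(-1,-1) - cos(5t)·(2,3)).
General solution: C_1X_1 + C_2X_2.
Applying x(0)=-4, y(0)=2 gives C_1=16, C_2=-6.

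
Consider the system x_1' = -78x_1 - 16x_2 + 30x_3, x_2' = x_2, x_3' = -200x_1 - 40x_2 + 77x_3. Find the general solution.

x_1(t) = -3c_1e^(2t) - 4c_2e^(t) + 2c_3e^(-3t), x_2(t) = c_2e^(t), x_3(t) = -8c_1e^(2t) - 10c_2e^(t) + 5c_3e^(-3t)

Coefficient matrix A = [[-78, -16, 30], [0, 1, 0], [-200, -40, 77]].
det(A - λI) = 0 gives eigenvalues λ = 2, 1, -3.
For λ=2: eigenvector (-3,0,-8).
For λ=1: eigenvector (-4,1,-10).
For λ=-3: eigenvector (2,0,5).
General solution: c_1e^(2t)(-3,0,-8) + c_2e^(t)(-4,1,-10) + c_3e^(-3t)(2,0,5).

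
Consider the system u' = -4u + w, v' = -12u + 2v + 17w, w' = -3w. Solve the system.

u(t) = C_1e^(-4t) + C_3e^(-3t), v(t) = 2C_1e^(-4t) + C_2e^(2t) - C_3e^(-3t), w(t) = C_3e^(-3t)

Coefficient matrix A = [[-4, 0, 1], [-12, 2, 17], [0, 0, -3]].
det(A - λI) = 0 gives eigenvalues λ = -4, 2, -3.
For λ=-4: eigenvector (1,2,0).
For λ=2: eigenvector (0,1,0).
For λ=-3: eigenvector (1,-1,1).
General solution: C_1e^(-4t)(1,2,0) + C_2e^(2t)(0,1,0) + C_3e^(-3t)(1,-1,1).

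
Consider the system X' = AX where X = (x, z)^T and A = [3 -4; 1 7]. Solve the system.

Coefficient matrix A = [[3, -4], [1, 7]].
Characteristic polynomial det(A - λI) = λ^2 - 10λ + 25 = 0.
Single eigenvalue λ = 5 with algebraic multiplicity 2.
Eigenvector v = (2,-1); generalized eigenvector w with (A-λI)w=v is (1,-1).
General solution: e^(5t)[C_1·v + C_2·(t·v + w)].

x(t) = 2C_1e^(5t) + 2C_2te^(5t) + C_2e^(5t), z(t) = -C_1e^(5t) - C_2te^(5t) - C_2e^(5t)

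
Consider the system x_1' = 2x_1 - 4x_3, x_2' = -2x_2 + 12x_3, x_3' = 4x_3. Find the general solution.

Coefficient matrix A = [[2, 0, -4], [0, -2, 12], [0, 0, 4]].
det(A - λI) = 0 gives eigenvalues λ = -2, 2, 4.
For λ=-2: eigenvector (0,1,0).
For λ=2: eigenvector (1,0,0).
For λ=4: eigenvector (-2,2,1).
General solution: C_1e^(-2t)(0,1,0) + C_2e^(2t)(1,0,0) + C_3e^(4t)(-2,2,1).

x_1(t) = C_2e^(2t) - 2C_3e^(4t), x_2(t) = C_1e^(-2t) + 2C_3e^(4t), x_3(t) = C_3e^(4t)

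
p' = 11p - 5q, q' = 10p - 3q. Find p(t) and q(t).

Coefficient matrix A = [[11, -5], [10, -3]].
Characteristic polynomial det(A - λI) = λ^2 - 8λ + 17 = 0.
Eigenvalues λ = 4 ± i (complex conjugate pair).
For λ=4+i: an eigenvector is (2,3) - i(-1,-1) = (2 + i, 3 + i).
A real fundamental pair from Re and Im of e^((4+i)t)v: X_1 = e^(4t)(cos(t)·(2,3) + sin(t)·(-1,-1)), X_2 = e^(4t)(sin(t)·(2,3) - cos(t)·(-1,-1)).
General solution: C_1X_1 + C_2X_2.

p(t) = -C_1e^(4t)sin(t) + 2C_1e^(4t)cos(t) + 2C_2e^(4t)sin(t) + C_2e^(4t)cos(t), q(t) = -C_1e^(4t)sin(t) + 3C_1e^(4t)cos(t) + 3C_2e^(4t)sin(t) + C_2e^(4t)cos(t)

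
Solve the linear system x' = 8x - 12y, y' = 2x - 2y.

x(t) = -2c_1e^(2t) + 3c_2e^(4t), y(t) = -c_1e^(2t) + c_2e^(4t)

Coefficient matrix A = [[8, -12], [2, -2]].
Characteristic polynomial det(A - λI) = λ^2 - 6λ + 8 = 0.
Eigenvalues λ = 2, 4.
For λ=2: (A-λI) row 1 is [6, -12], so an eigenvector is (-2, -1).
For λ=4: (A-λI) row 1 is [4, -12], so an eigenvector is (3, 1).
General solution: c_1e^(2t)(-2,-1) + c_2e^(4t)(3,1).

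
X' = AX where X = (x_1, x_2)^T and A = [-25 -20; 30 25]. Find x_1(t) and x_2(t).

x_1(t) = C_1e^(-5t) - 2C_2e^(5t), x_2(t) = -C_1e^(-5t) + 3C_2e^(5t)

Coefficient matrix A = [[-25, -20], [30, 25]].
Characteristic polynomial det(A - λI) = λ^2 - 25 = 0.
Eigenvalues λ = -5, 5.
For λ=-5: (A-λI) row 1 is [-20, -20], so an eigenvector is (1, -1).
For λ=5: (A-λI) row 1 is [-30, -20], so an eigenvector is (-2, 3).
General solution: C_1e^(-5t)(1,-1) + C_2e^(5t)(-2,3).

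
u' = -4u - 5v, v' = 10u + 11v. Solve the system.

u(t) = c_1e^(t) + c_2e^(6t), v(t) = -c_1e^(t) - 2c_2e^(6t)

Coefficient matrix A = [[-4, -5], [10, 11]].
Characteristic polynomial det(A - λI) = λ^2 - 7λ + 6 = 0.
Eigenvalues λ = 1, 6.
For λ=1: (A-λI) row 1 is [-5, -5], so an eigenvector is (1, -1).
For λ=6: (A-λI) row 1 is [-10, -5], so an eigenvector is (1, -2).
General solution: c_1e^(t)(1,-1) + c_2e^(6t)(1,-2).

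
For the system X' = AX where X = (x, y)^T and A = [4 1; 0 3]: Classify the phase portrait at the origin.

A = [[4,1],[0,3]]; det(A-λI) = λ^2 - 7λ + 12.
λ = 3, 4: both positive.

unstable node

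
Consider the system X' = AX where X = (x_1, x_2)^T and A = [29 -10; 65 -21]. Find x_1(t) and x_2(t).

x_1(t) = -K_1e^(4t)sin(5t) - K_1e^(4t)cos(5t) - K_2e^(4t)sin(5t) + K_2e^(4t)cos(5t), x_2(t) = -3K_1e^(4t)sin(5t) - 2K_1e^(4t)cos(5t) - 2K_2e^(4t)sin(5t) + 3K_2e^(4t)cos(5t)

Coefficient matrix A = [[29, -10], [65, -21]].
Characteristic polynomial det(A - λI) = λ^2 - 8λ + 41 = 0.
Eigenvalues λ = 4 ± 5i (complex conjugate pair).
For λ=4+5i: an eigenvector is (-1,-2) - i(-1,-3) = (-1 + i, -2 + 3i).
A real fundamental pair from Re and Im of e^((4+5i)t)v: X_1 = e^(4t)(cos(5t)·(-1,-2) + sin(5t)·(-1,-3)), X_2 = e^(4t)(sin(5t)·(-1,-2) - cos(5t)·(-1,-3)).
General solution: K_1X_1 + K_2X_2.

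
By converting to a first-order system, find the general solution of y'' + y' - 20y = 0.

Let x_1 = y, x_2 = y'. Then x_1' = x_2 and x_2' = 20x_1 - x_2.
A = [[0,1],[20,-1]]; det(A-λI) = λ^2 + λ - 20.
Eigenvalues λ = -5, 4 with eigenvectors (1,-5), (1,4).

y(t) = C_1e^(-5t) + C_2e^(4t)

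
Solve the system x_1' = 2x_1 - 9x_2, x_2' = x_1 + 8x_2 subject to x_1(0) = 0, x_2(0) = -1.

x_1(t) = 9te^(5t), x_2(t) = -3te^(5t) - e^(5t)

Coefficient matrix A = [[2, -9], [1, 8]].
Characteristic polynomial det(A - λI) = λ^2 - 10λ + 25 = 0.
Single eigenvalue λ = 5 with algebraic multiplicity 2.
Eigenvector v = (-3,1); generalized eigenvector w with (A-λI)w=v is (-2,1).
General solution: e^(5t)[C_1·v + C_2·(t·v + w)].
Applying x_1(0)=0, x_2(0)=-1 gives C_1=2, C_2=-3.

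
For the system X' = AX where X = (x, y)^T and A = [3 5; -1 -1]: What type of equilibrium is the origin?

A = [[3,5],[-1,-1]]; det(A-λI) = λ^2 - 2λ + 2.
λ = 1 ± i: positive real part.

unstable spiral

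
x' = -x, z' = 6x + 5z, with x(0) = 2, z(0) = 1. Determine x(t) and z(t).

x(t) = 2e^(-t), z(t) = 3e^(5t) - 2e^(-t)

Coefficient matrix A = [[-1, 0], [6, 5]].
Characteristic polynomial det(A - λI) = λ^2 - 4λ - 5 = 0.
Eigenvalues λ = 5, -1.
For λ=5: (A-λI) row 1 is [-6, 0], so an eigenvector is (0, -1).
For λ=-1: (A-λI) row 2 is [6, 6], so an eigenvector is (-1, 1).
General solution: c_1e^(5t)(0,-1) + c_2e^(-t)(-1,1).
Applying x(0)=2, z(0)=1 gives c_1=-3, c_2=-2.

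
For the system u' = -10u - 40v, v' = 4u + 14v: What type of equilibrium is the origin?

unstable spiral

A = [[-10,-40],[4,14]]; det(A-λI) = λ^2 - 4λ + 20.
λ = 2 ± 4i: positive real part.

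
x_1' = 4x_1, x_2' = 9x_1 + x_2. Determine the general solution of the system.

Coefficient matrix A = [[4, 0], [9, 1]].
Characteristic polynomial det(A - λI) = λ^2 - 5λ + 4 = 0.
Eigenvalues λ = 1, 4.
For λ=1: (A-λI) row 1 is [3, 0], so an eigenvector is (0, -1).
For λ=4: (A-λI) row 2 is [9, -3], so an eigenvector is (1, 3).
General solution: K_1e^(t)(0,-1) + K_2e^(4t)(1,3).

x_1(t) = K_2e^(4t), x_2(t) = -K_1e^(t) + 3K_2e^(4t)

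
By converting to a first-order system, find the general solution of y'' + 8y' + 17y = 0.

Let x_1 = y, x_2 = y'. Then x_1' = x_2 and x_2' = -17x_1 - 8x_2.
A = [[0,1],[-17,-8]]; det(A-λI) = λ^2 + 8λ + 17.
Eigenvalues λ = -4 ± i.

y(t) = c_1e^(-4t)cos(t) + c_2e^(-4t)sin(t)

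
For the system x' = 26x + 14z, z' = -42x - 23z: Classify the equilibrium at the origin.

A = [[26,14],[-42,-23]]; det(A-λI) = λ^2 - 3λ - 10.
λ = -2, 5: opposite signs.

saddle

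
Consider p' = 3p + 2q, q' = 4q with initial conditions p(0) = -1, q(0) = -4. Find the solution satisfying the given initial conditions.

p(t) = -8e^(4t) + 7e^(3t), q(t) = -4e^(4t)

Coefficient matrix A = [[3, 2], [0, 4]].
Characteristic polynomial det(A - λI) = λ^2 - 7λ + 12 = 0.
Eigenvalues λ = 3, 4.
For λ=3: (A-λI) row 1 is [0, 2], so an eigenvector is (1, 0).
For λ=4: (A-λI) row 1 is [-1, 2], so an eigenvector is (-2, -1).
General solution: K_1e^(3t)(1,0) + K_2e^(4t)(-2,-1).
Applying p(0)=-1, q(0)=-4 gives K_1=7, K_2=4.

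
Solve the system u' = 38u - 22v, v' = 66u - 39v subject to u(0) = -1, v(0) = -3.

Coefficient matrix A = [[38, -22], [66, -39]].
Characteristic polynomial det(A - λI) = λ^2 + λ - 30 = 0.
Eigenvalues λ = -6, 5.
For λ=-6: (A-λI) row 1 is [44, -22], so an eigenvector is (-1, -2).
For λ=5: (A-λI) row 1 is [33, -22], so an eigenvector is (-2, -3).
General solution: K_1e^(-6t)(-1,-2) + K_2e^(5t)(-2,-3).
Applying u(0)=-1, v(0)=-3 gives K_1=3, K_2=-1.

u(t) = 2e^(5t) - 3e^(-6t), v(t) = 3e^(5t) - 6e^(-6t)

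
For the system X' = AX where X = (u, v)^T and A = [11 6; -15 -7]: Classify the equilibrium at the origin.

A = [[11,6],[-15,-7]]; det(A-λI) = λ^2 - 4λ + 13.
λ = 2 ± 3i: positive real part.

unstable spiral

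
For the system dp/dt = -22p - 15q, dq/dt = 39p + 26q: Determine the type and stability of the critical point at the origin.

unstable spiral

A = [[-22,-15],[39,26]]; det(A-λI) = λ^2 - 4λ + 13.
λ = 2 ± 3i: positive real part.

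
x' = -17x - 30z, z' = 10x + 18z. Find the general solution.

Coefficient matrix A = [[-17, -30], [10, 18]].
Characteristic polynomial det(A - λI) = λ^2 - λ - 6 = 0.
Eigenvalues λ = -2, 3.
For λ=-2: (A-λI) row 1 is [-15, -30], so an eigenvector is (2, -1).
For λ=3: (A-λI) row 1 is [-20, -30], so an eigenvector is (3, -2).
General solution: c_1e^(-2t)(2,-1) + c_2e^(3t)(3,-2).

x(t) = 2c_1e^(-2t) + 3c_2e^(3t), z(t) = -c_1e^(-2t) - 2c_2e^(3t)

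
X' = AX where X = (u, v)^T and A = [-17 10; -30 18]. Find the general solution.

Coefficient matrix A = [[-17, 10], [-30, 18]].
Characteristic polynomial det(A - λI) = λ^2 - λ - 6 = 0.
Eigenvalues λ = -2, 3.
For λ=-2: (A-λI) row 1 is [-15, 10], so an eigenvector is (-2, -3).
For λ=3: (A-λI) row 1 is [-20, 10], so an eigenvector is (1, 2).
General solution: C_1e^(-2t)(-2,-3) + C_2e^(3t)(1,2).

u(t) = -2C_1e^(-2t) + C_2e^(3t), v(t) = -3C_1e^(-2t) + 2C_2e^(3t)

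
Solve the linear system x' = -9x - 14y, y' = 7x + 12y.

Coefficient matrix A = [[-9, -14], [7, 12]].
Characteristic polynomial det(A - λI) = λ^2 - 3λ - 10 = 0.
Eigenvalues λ = 5, -2.
For λ=5: (A-λI) row 1 is [-14, -14], so an eigenvector is (1, -1).
For λ=-2: (A-λI) row 1 is [-7, -14], so an eigenvector is (2, -1).
General solution: C_1e^(5t)(1,-1) + C_2e^(-2t)(2,-1).

x(t) = C_1e^(5t) + 2C_2e^(-2t), y(t) = -C_1e^(5t) - C_2e^(-2t)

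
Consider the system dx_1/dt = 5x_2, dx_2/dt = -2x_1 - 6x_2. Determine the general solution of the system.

x_1(t) = -c_1e^(-3t)sin(t) - 2c_1e^(-3t)cos(t) - 2c_2e^(-3t)sin(t) + c_2e^(-3t)cos(t), x_2(t) = c_1e^(-3t)sin(t) + c_1e^(-3t)cos(t) + c_2e^(-3t)sin(t) - c_2e^(-3t)cos(t)

Coefficient matrix A = [[0, 5], [-2, -6]].
Characteristic polynomial det(A - λI) = λ^2 + 6λ + 10 = 0.
Eigenvalues λ = -3 ± i (complex conjugate pair).
For λ=-3+i: an eigenvector is (-2,1) - i(-1,1) = (-2 + i, 1 - i).
A real fundamental pair from Re and Im of e^((-3+i)t)v: X_1 = e^(-3t)(cos(t)·(-2,1) + sin(t)·(-1,1)), X_2 = e^(-3t)(sin(t)·(-2,1) - cos(t)·(-1,1)).
General solution: c_1X_1 + c_2X_2.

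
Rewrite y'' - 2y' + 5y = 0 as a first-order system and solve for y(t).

y(t) = C_1e^(t)cos(2t) + C_2e^(t)sin(2t)

Let x_1 = y, x_2 = y'. Then x_1' = x_2 and x_2' = -5x_1 + 2x_2.
A = [[0,1],[-5,2]]; det(A-λI) = λ^2 - 2λ + 5.
Eigenvalues λ = 1 ± 2i.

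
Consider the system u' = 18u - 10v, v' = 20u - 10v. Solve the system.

u(t) = 2K_1e^(4t)sin(2t) + K_1e^(4t)cos(2t) + K_2e^(4t)sin(2t) - 2K_2e^(4t)cos(2t), v(t) = 3K_1e^(4t)sin(2t) + K_1e^(4t)cos(2t) + K_2e^(4t)sin(2t) - 3K_2e^(4t)cos(2t)

Coefficient matrix A = [[18, -10], [20, -10]].
Characteristic polynomial det(A - λI) = λ^2 - 8λ + 20 = 0.
Eigenvalues λ = 4 ± 2i (complex conjugate pair).
For λ=4+2i: an eigenvector is (1,1) - i(2,3) = (1 - 2i, 1 - 3i).
A real fundamental pair from Re and Im of e^((4+2i)t)v: X_1 = e^(4t)(cos(2t)·(1,1) + sin(2t)·(2,3)), X_2 = e^(4t)(sin(2t)·(1,1) - cos(2t)·(2,3)).
General solution: K_1X_1 + K_2X_2.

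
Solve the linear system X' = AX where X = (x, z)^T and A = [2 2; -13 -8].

Coefficient matrix A = [[2, 2], [-13, -8]].
Characteristic polynomial det(A - λI) = λ^2 + 6λ + 10 = 0.
Eigenvalues λ = -3 ± i (complex conjugate pair).
For λ=-3+i: an eigenvector is (-1,3) - i(1,-2) = (-1 - i, 3 + 2i).
A real fundamental pair from Re and Im of e^((-3+i)t)v: X_1 = e^(-3t)(cos(t)·(-1,3) + sin(t)·(1,-2)), X_2 = e^(-3t)(sin(t)·(-1,3) - cos(t)·(1,-2)).
General solution: c_1X_1 + c_2X_2.

x(t) = c_1e^(-3t)sin(t) - c_1e^(-3t)cos(t) - c_2e^(-3t)sin(t) - c_2e^(-3t)cos(t), z(t) = -2c_1e^(-3t)sin(t) + 3c_1e^(-3t)cos(t) + 3c_2e^(-3t)sin(t) + 2c_2e^(-3t)cos(t)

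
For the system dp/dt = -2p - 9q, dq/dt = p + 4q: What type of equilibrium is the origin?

A = [[-2,-9],[1,4]]; det(A-λI) = λ^2 - 2λ + 1.
repeated λ = 1 with a single eigenvector.

unstable improper node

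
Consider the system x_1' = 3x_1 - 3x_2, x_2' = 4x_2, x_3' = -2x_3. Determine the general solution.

x_1(t) = K_1e^(3t) - 3K_2e^(4t), x_2(t) = K_2e^(4t), x_3(t) = K_3e^(-2t)

Coefficient matrix A = [[3, -3, 0], [0, 4, 0], [0, 0, -2]].
det(A - λI) = 0 gives eigenvalues λ = 3, 4, -2.
For λ=3: eigenvector (1,0,0).
For λ=4: eigenvector (-3,1,0).
For λ=-2: eigenvector (0,0,1).
General solution: K_1e^(3t)(1,0,0) + K_2e^(4t)(-3,1,0) + K_3e^(-2t)(0,0,1).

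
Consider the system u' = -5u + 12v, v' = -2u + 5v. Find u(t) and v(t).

u(t) = 2c_1e^(t) - 3c_2e^(-t), v(t) = c_1e^(t) - c_2e^(-t)

Coefficient matrix A = [[-5, 12], [-2, 5]].
Characteristic polynomial det(A - λI) = λ^2 - 1 = 0.
Eigenvalues λ = 1, -1.
For λ=1: (A-λI) row 1 is [-6, 12], so an eigenvector is (2, 1).
For λ=-1: (A-λI) row 1 is [-4, 12], so an eigenvector is (-3, -1).
General solution: c_1e^(t)(2,1) + c_2e^(-t)(-3,-1).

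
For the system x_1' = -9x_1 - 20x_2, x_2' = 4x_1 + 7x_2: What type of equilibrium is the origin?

stable spiral

A = [[-9,-20],[4,7]]; det(A-λI) = λ^2 + 2λ + 17.
λ = -1 ± 4i: negative real part.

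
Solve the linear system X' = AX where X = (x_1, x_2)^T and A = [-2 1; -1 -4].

Coefficient matrix A = [[-2, 1], [-1, -4]].
Characteristic polynomial det(A - λI) = λ^2 + 6λ + 9 = 0.
Single eigenvalue λ = -3 with algebraic multiplicity 2.
Eigenvector v = (1,-1); generalized eigenvector w with (A-λI)w=v is (3,-2).
General solution: e^(-3t)[c_1·v + c_2·(t·v + w)].

x_1(t) = c_1e^(-3t) + c_2te^(-3t) + 3c_2e^(-3t), x_2(t) = -c_1e^(-3t) - c_2te^(-3t) - 2c_2e^(-3t)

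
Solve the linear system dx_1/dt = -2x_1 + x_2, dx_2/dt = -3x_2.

Coefficient matrix A = [[-2, 1], [0, -3]].
Characteristic polynomial det(A - λI) = λ^2 + 5λ + 6 = 0.
Eigenvalues λ = -2, -3.
For λ=-2: (A-λI) row 1 is [0, 1], so an eigenvector is (1, 0).
For λ=-3: (A-λI) row 1 is [1, 1], so an eigenvector is (1, -1).
General solution: K_1e^(-2t)(1,0) + K_2e^(-3t)(1,-1).

x_1(t) = K_1e^(-2t) + K_2e^(-3t), x_2(t) = -K_2e^(-3t)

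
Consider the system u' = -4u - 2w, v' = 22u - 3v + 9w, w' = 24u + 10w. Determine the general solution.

Coefficient matrix A = [[-4, 0, -2], [22, -3, 9], [24, 0, 10]].
det(A - λI) = 0 gives eigenvalues λ = 2, -3, 4.
For λ=2: eigenvector (1,-1,-3).
For λ=-3: eigenvector (0,1,0).
For λ=4: eigenvector (1,-2,-4).
General solution: c_1e^(2t)(1,-1,-3) + c_2e^(-3t)(0,1,0) + c_3e^(4t)(1,-2,-4).

u(t) = c_1e^(2t) + c_3e^(4t), v(t) = -c_1e^(2t) + c_2e^(-3t) - 2c_3e^(4t), w(t) = -3c_1e^(2t) - 4c_3e^(4t)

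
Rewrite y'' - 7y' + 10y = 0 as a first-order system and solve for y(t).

y(t) = c_1e^(5t) + c_2e^(2t)

Let x_1 = y, x_2 = y'. Then x_1' = x_2 and x_2' = -10x_1 + 7x_2.
A = [[0,1],[-10,7]]; det(A-λI) = λ^2 - 7λ + 10.
Eigenvalues λ = 5, 2 with eigenvectors (1,5), (1,2).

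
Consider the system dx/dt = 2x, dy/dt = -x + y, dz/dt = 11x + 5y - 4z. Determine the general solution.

x(t) = K_1e^(2t), y(t) = -K_1e^(2t) + K_3e^(t), z(t) = K_1e^(2t) + K_2e^(-4t) + K_3e^(t)

Coefficient matrix A = [[2, 0, 0], [-1, 1, 0], [11, 5, -4]].
det(A - λI) = 0 gives eigenvalues λ = 2, -4, 1.
For λ=2: eigenvector (1,-1,1).
For λ=-4: eigenvector (0,0,1).
For λ=1: eigenvector (0,1,1).
General solution: K_1e^(2t)(1,-1,1) + K_2e^(-4t)(0,0,1) + K_3e^(t)(0,1,1).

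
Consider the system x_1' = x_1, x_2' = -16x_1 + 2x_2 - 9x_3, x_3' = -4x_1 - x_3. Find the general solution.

x_1(t) = c_3e^(t), x_2(t) = 3c_1e^(-t) + c_2e^(2t) - 2c_3e^(t), x_3(t) = c_1e^(-t) - 2c_3e^(t)

Coefficient matrix A = [[1, 0, 0], [-16, 2, -9], [-4, 0, -1]].
det(A - λI) = 0 gives eigenvalues λ = -1, 2, 1.
For λ=-1: eigenvector (0,3,1).
For λ=2: eigenvector (0,1,0).
For λ=1: eigenvector (1,-2,-2).
General solution: c_1e^(-t)(0,3,1) + c_2e^(2t)(0,1,0) + c_3e^(t)(1,-2,-2).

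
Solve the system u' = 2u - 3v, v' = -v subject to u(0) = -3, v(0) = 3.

u(t) = -6e^(2t) + 3e^(-t), v(t) = 3e^(-t)

Coefficient matrix A = [[2, -3], [0, -1]].
Characteristic polynomial det(A - λI) = λ^2 - λ - 2 = 0.
Eigenvalues λ = -1, 2.
For λ=-1: (A-λI) row 1 is [3, -3], so an eigenvector is (1, 1).
For λ=2: (A-λI) row 1 is [0, -3], so an eigenvector is (-1, 0).
General solution: K_1e^(-t)(1,1) + K_2e^(2t)(-1,0).
Applying u(0)=-3, v(0)=3 gives K_1=3, K_2=6.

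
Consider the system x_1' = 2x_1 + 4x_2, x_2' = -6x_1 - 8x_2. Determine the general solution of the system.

x_1(t) = c_1e^(-2t) + 2c_2e^(-4t), x_2(t) = -c_1e^(-2t) - 3c_2e^(-4t)

Coefficient matrix A = [[2, 4], [-6, -8]].
Characteristic polynomial det(A - λI) = λ^2 + 6λ + 8 = 0.
Eigenvalues λ = -2, -4.
For λ=-2: (A-λI) row 1 is [4, 4], so an eigenvector is (1, -1).
For λ=-4: (A-λI) row 1 is [6, 4], so an eigenvector is (2, -3).
General solution: c_1e^(-2t)(1,-1) + c_2e^(-4t)(2,-3).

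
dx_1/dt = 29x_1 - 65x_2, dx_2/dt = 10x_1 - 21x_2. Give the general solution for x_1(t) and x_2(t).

Coefficient matrix A = [[29, -65], [10, -21]].
Characteristic polynomial det(A - λI) = λ^2 - 8λ + 41 = 0.
Eigenvalues λ = 4 ± 5i (complex conjugate pair).
For λ=4+5i: an eigenvector is (-2,-1) - i(3,1) = (-2 - 3i, -1 - i).
A real fundamental pair from Re and Im of e^((4+5i)t)v: X_1 = e^(4t)(cos(5t)·(-2,-1) + sin(5t)·(3,1)), X_2 = e^(4t)(sin(5t)·(-2,-1) - cos(5t)·(3,1)).
General solution: C_1X_1 + C_2X_2.

x_1(t) = 3C_1e^(4t)sin(5t) - 2C_1e^(4t)cos(5t) - 2C_2e^(4t)sin(5t) - 3C_2e^(4t)cos(5t), x_2(t) = C_1e^(4t)sin(5t) - C_1e^(4t)cos(5t) - C_2e^(4t)sin(5t) - C_2e^(4t)cos(5t)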